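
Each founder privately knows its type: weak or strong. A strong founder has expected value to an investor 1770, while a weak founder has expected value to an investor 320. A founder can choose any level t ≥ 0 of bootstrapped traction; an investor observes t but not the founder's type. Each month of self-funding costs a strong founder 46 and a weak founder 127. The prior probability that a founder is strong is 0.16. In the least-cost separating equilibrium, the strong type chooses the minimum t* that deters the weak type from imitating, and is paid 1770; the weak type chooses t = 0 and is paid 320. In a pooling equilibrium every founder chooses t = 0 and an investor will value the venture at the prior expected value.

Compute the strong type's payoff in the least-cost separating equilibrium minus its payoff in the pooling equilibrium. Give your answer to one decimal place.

Least-cost separating signal: t* solves 320 = 1770 − 127·t*, so t* = (1770 − 320)/127 ≈ 11.4173.
Strong type's separating payoff: 1770 − 46 × t* = 1770 − 46 × (1770 − 320)/127 = 1770 − 66700/127 ≈ 1244.803.
Pooling payoff: 0.16 × 1770 + 0.84 × 320 = 552.
Difference: 1244.803 − 552 = 692.803, i.e. 692.8 to one decimal place.
The strong type prefers to separate.

692.8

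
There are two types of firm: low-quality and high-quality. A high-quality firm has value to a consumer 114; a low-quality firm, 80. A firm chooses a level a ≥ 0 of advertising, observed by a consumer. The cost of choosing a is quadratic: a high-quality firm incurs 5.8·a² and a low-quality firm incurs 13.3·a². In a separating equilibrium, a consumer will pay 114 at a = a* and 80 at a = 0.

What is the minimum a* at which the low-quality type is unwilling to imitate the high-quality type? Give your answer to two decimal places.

The low-quality type at a = 0 receives 80; imitating at a* yields 114 − 13.3·a*².
Indifference: 80 = 114 − 13.3·a*², so a*² = (114 − 80) / 13.3 ≈ 2.5564.
a* = √2.5564 ≈ 1.60.

1.60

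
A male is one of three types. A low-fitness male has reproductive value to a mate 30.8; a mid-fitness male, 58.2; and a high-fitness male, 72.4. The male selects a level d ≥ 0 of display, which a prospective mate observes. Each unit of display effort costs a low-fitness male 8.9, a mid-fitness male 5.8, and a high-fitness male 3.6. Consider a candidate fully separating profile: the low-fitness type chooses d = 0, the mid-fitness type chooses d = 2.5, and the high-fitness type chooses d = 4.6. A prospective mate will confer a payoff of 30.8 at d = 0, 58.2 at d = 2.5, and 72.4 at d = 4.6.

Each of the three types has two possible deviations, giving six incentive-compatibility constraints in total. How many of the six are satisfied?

Mid-fitness (own payoff 58.2 − 5.8×2.5 = 43.7): to d=0 gives 30.8 → no gain ✓; to d=4.6 gives 72.4 − 5.8×4.6 = 45.72 → profitable ✗.
Low-fitness (own payoff 30.8): to d=2.5 gives 58.2 − 8.9×2.5 = 35.95 → profitable ✗; to d=4.6 gives 72.4 − 8.9×4.6 = 31.46 → profitable ✗.
High-fitness (own payoff 72.4 − 3.6×4.6 = 55.84): to d=0 gives 30.8 → no gain ✓; to d=2.5 gives 58.2 − 3.6×2.5 = 49.2 → no gain ✓.
3 of the 6 constraints hold; not an equilibrium.

3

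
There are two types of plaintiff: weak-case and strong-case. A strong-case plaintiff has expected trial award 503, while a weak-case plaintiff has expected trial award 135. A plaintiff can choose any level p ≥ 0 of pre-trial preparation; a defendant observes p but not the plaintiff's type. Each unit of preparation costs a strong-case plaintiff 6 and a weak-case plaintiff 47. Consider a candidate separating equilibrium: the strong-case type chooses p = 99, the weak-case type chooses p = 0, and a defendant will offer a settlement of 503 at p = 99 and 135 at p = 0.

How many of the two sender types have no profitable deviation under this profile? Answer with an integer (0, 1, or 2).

1

Weak-case type: stay at 0 → 135; mimic → 503 − 47 × 99 = -4150. IC holds (135 ≥ -4150).
Strong-case type: signal → 503 − 6 × 99 = -91; deviate to 0 → 135. IC fails (-91 < 135).
1 of 2 constraints hold, so this profile is not an equilibrium.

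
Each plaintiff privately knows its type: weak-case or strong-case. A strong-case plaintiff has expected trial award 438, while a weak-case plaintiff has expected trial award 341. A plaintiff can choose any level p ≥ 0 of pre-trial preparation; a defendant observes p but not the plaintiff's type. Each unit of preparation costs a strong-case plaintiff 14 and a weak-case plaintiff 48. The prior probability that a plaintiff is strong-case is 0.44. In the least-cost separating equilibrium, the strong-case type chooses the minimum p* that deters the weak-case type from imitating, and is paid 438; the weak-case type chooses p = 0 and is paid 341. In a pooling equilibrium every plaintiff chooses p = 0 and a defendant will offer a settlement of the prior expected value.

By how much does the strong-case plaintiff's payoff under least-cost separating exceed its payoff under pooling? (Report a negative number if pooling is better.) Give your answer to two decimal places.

26.03

Least-cost separating signal: p* solves 341 = 438 − 48·p*, so p* = (438 − 341)/48 ≈ 2.0208.
Strong-case type's separating payoff: 438 − 14 × p* = 438 − 14 × (438 − 341)/48 = 438 − 1358/48 ≈ 409.7083.
Pooling payoff: 0.44 × 438 + 0.56 × 341 = 383.68.
Difference: 409.7083 − 383.68 = 26.0283, i.e. 26.03 to two decimal places.
The strong-case type prefers to separate.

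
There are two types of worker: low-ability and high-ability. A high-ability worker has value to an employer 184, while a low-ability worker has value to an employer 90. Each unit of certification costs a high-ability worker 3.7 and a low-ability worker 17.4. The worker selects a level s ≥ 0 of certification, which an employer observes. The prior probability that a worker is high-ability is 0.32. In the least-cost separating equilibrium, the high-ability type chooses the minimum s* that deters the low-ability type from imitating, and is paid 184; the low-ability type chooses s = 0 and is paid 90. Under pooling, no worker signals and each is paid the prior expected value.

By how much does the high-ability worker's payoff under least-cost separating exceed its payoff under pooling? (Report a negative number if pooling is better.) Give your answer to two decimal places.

43.93

Least-cost separating signal: s* solves 90 = 184 − 17.4·s*, so s* = (184 − 90)/17.4 ≈ 5.4023.
High-ability type's separating payoff: 184 − 3.7 × s* = 184 − 3.7 × (184 − 90)/17.4 = 184 − 347.8/17.4 ≈ 164.0115.
Pooling payoff: 0.32 × 184 + 0.68 × 90 = 120.08.
Difference: 164.0115 − 120.08 = 43.9315, i.e. 43.93 to two decimal places.
The high-ability type prefers to separate.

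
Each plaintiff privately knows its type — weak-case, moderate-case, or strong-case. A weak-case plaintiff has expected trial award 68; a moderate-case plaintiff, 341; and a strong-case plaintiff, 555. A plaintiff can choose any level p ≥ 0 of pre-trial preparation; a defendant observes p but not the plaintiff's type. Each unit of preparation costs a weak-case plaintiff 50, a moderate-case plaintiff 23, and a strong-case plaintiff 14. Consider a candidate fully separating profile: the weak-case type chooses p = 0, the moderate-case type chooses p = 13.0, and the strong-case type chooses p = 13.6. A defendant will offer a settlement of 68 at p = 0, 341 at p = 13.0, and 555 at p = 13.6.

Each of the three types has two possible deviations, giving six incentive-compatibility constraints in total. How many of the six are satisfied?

Strong-case (own payoff 555 − 14×13.6 = 364.6): to p=0 gives 68 → no gain ✓; to p=13.0 gives 341 − 14×13.0 = 159 → no gain ✓.
Weak-case (own payoff 68): to p=13.0 gives 341 − 50×13.0 = -309 → no gain ✓; to p=13.6 gives 555 − 50×13.6 = -125 → no gain ✓.
Moderate-case (own payoff 341 − 23×13.0 = 42): to p=0 gives 68 → profitable ✗; to p=13.6 gives 555 − 23×13.6 = 242.2 → profitable ✗.
4 of the 6 constraints hold; not an equilibrium.

4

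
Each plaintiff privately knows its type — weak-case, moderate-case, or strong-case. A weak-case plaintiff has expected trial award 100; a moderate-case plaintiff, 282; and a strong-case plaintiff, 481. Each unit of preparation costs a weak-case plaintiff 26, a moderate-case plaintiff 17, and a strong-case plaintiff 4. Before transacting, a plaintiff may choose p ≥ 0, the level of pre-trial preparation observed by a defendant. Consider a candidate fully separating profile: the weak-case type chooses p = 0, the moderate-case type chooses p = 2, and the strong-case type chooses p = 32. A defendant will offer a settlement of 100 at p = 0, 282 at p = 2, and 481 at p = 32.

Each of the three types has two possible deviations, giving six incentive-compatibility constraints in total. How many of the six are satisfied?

Moderate-case (own payoff 282 − 17×2 = 248): to p=0 gives 100 → no gain ✓; to p=32 gives 481 − 17×32 = -63 → no gain ✓.
Strong-case (own payoff 481 − 4×32 = 353): to p=0 gives 100 → no gain ✓; to p=2 gives 282 − 4×2 = 274 → no gain ✓.
Weak-case (own payoff 100): to p=2 gives 282 − 26×2 = 230 → profitable ✗; to p=32 gives 481 − 26×32 = -351 → no gain ✓.
5 of the 6 constraints hold; not an equilibrium.

5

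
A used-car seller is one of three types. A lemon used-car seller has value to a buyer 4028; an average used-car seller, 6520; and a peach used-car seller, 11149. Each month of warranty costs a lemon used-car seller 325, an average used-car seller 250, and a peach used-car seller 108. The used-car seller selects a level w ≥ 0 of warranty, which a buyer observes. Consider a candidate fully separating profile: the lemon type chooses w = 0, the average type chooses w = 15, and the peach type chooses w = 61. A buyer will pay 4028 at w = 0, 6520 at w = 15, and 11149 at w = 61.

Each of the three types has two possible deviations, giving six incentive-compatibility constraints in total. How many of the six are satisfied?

Average (own payoff 6520 − 250×15 = 2770): to w=0 gives 4028 → profitable ✗; to w=61 gives 11149 − 250×61 = -4101 → no gain ✓.
Lemon (own payoff 4028): to w=15 gives 6520 − 325×15 = 1645 → no gain ✓; to w=61 gives 11149 − 325×61 = -8676 → no gain ✓.
Peach (own payoff 11149 − 108×61 = 4561): to w=0 gives 4028 → no gain ✓; to w=15 gives 6520 − 108×15 = 4900 → profitable ✗.
4 of the 6 constraints hold; not an equilibrium.

4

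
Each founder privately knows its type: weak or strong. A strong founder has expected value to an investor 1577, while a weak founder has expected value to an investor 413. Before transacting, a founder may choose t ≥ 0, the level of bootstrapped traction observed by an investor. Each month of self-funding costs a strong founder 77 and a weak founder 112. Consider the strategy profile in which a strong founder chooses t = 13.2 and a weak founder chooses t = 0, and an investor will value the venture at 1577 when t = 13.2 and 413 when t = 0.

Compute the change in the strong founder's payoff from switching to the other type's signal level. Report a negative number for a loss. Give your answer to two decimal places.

-147.60

Playing t = 13.2 the strong founder receives 1577 − 77 × 13.2 = 560.6.
Deviating to t = 0 yields 413 instead.
Gain from deviating: 413 − 560.6 = -147.60.
The gain is negative, so the strong type's incentive-compatibility constraint is satisfied.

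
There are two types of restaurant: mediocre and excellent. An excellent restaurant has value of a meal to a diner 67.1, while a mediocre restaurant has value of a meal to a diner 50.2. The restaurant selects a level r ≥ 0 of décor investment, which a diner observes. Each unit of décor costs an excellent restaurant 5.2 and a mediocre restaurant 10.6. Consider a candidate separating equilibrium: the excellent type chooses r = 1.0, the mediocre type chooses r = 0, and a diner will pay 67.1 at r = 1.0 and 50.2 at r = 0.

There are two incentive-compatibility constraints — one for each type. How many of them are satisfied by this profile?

1

Mediocre type: stay at 0 → 50.2; mimic → 67.1 − 10.6 × 1.0 = 56.5. IC fails (50.2 < 56.5).
Excellent type: signal → 67.1 − 5.2 × 1.0 = 61.9; deviate to 0 → 50.2. IC holds (61.9 ≥ 50.2).
1 of 2 constraints hold, so this profile is not an equilibrium.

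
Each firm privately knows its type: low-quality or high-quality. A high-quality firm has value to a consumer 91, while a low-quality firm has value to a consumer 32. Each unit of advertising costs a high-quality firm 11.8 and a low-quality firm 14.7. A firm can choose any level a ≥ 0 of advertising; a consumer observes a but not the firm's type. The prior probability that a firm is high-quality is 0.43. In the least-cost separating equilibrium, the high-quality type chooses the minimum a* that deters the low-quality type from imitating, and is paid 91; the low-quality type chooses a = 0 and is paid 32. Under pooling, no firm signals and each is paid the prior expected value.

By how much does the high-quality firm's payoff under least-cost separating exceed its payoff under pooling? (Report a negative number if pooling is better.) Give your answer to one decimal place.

Least-cost separating signal: a* solves 32 = 91 − 14.7·a*, so a* = (91 − 32)/14.7 ≈ 4.0136.
High-quality type's separating payoff: 91 − 11.8 × a* = 91 − 11.8 × (91 − 32)/14.7 = 91 − 696.2/14.7 ≈ 43.639.
Pooling payoff: 0.43 × 91 + 0.57 × 32 = 57.37.
Difference: 43.639 − 57.37 = -13.731, i.e. -13.7 to one decimal place.
The high-quality type would prefer the pooling outcome.

-13.7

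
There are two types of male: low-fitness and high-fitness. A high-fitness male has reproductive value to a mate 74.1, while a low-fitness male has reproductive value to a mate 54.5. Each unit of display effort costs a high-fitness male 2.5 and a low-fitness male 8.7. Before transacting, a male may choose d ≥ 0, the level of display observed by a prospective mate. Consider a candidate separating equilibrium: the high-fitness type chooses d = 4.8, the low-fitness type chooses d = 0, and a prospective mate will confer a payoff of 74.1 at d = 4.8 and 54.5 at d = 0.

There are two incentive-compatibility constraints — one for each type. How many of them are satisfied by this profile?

Low-fitness type: stay at 0 → 54.5; mimic → 74.1 − 8.7 × 4.8 = 32.34. IC holds (54.5 ≥ 32.34).
High-fitness type: signal → 74.1 − 2.5 × 4.8 = 62.1; deviate to 0 → 54.5. IC holds (62.1 ≥ 54.5).
2 of 2 constraints hold, so this is a separating equilibrium.

2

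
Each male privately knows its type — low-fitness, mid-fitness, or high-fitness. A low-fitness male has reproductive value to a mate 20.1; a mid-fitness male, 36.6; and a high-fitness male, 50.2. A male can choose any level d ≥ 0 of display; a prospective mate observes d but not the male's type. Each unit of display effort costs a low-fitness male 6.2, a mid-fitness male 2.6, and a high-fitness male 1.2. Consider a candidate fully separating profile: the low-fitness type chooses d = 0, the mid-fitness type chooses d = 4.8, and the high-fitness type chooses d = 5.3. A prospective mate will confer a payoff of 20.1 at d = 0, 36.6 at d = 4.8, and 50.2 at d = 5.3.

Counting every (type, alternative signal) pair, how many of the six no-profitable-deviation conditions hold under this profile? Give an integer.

5

High-fitness (own payoff 50.2 − 1.2×5.3 = 43.84): to d=0 gives 20.1 → no gain ✓; to d=4.8 gives 36.6 − 1.2×4.8 = 30.84 → no gain ✓.
Low-fitness (own payoff 20.1): to d=4.8 gives 36.6 − 6.2×4.8 = 6.84 → no gain ✓; to d=5.3 gives 50.2 − 6.2×5.3 = 17.34 → no gain ✓.
Mid-fitness (own payoff 36.6 − 2.6×4.8 = 24.12): to d=0 gives 20.1 → no gain ✓; to d=5.3 gives 50.2 − 2.6×5.3 = 36.42 → profitable ✗.
5 of the 6 constraints hold; not an equilibrium.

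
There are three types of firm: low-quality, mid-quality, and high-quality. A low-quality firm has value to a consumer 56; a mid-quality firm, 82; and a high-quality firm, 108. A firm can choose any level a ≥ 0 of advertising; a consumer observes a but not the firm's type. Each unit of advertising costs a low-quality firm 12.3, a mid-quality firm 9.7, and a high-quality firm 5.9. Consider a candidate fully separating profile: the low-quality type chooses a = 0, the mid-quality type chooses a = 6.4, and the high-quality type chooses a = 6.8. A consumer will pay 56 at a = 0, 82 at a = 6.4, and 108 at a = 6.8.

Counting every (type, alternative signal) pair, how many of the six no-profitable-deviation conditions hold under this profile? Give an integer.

4

Mid-quality (own payoff 82 − 9.7×6.4 = 19.92): to a=0 gives 56 → profitable ✗; to a=6.8 gives 108 − 9.7×6.8 = 42.04 → profitable ✗.
High-quality (own payoff 108 − 5.9×6.8 = 67.88): to a=0 gives 56 → no gain ✓; to a=6.4 gives 82 − 5.9×6.4 = 44.24 → no gain ✓.
Low-quality (own payoff 56): to a=6.4 gives 82 − 12.3×6.4 = 3.28 → no gain ✓; to a=6.8 gives 108 − 12.3×6.8 = 24.36 → no gain ✓.
4 of the 6 constraints hold; not an equilibrium.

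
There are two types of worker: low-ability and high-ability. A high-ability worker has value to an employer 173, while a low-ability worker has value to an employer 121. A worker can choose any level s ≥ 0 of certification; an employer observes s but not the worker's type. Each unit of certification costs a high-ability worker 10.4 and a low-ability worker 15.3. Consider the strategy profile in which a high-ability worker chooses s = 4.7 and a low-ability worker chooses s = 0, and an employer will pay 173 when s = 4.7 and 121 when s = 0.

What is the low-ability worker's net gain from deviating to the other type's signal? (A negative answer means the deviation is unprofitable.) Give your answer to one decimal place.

-19.9

Playing s = 0 the low-ability worker receives 121.
Deviating to s = 4.7 brings payment 173 at cost 15.3 × 4.7 = 71.91, netting 101.09.
Gain from deviating: 101.09 − 121 = -19.91, i.e. -19.9 to one decimal place.
The gain is negative, so the low-ability type's incentive-compatibility constraint is satisfied.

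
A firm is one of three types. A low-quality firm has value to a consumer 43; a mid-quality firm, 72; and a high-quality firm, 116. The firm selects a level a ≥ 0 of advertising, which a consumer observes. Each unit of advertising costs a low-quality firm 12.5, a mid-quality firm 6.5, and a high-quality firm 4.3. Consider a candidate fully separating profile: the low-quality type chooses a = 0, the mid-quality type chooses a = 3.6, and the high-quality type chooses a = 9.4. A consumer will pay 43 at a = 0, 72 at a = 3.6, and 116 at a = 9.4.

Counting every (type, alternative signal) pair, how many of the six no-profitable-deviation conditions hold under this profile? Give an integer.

Mid-quality (own payoff 72 − 6.5×3.6 = 48.6): to a=0 gives 43 → no gain ✓; to a=9.4 gives 116 − 6.5×9.4 = 54.9 → profitable ✗.
High-quality (own payoff 116 − 4.3×9.4 = 75.58): to a=0 gives 43 → no gain ✓; to a=3.6 gives 72 − 4.3×3.6 = 56.52 → no gain ✓.
Low-quality (own payoff 43): to a=3.6 gives 72 − 12.5×3.6 = 27 → no gain ✓; to a=9.4 gives 116 − 12.5×9.4 = -1.5 → no gain ✓.
5 of the 6 constraints hold; not an equilibrium.

5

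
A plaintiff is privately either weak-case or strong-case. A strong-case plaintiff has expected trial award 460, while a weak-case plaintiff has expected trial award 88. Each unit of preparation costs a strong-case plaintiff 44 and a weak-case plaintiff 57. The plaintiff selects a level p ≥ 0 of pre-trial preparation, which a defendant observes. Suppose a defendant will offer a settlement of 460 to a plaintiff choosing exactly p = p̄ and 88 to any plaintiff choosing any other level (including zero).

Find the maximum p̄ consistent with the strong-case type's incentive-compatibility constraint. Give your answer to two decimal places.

Choosing p̄ yields the strong-case type 460 − 44·p̄; choosing zero yields 88.
The strong-case type is indifferent at 460 − 44·p̄ = 88, i.e. p̄ = (460 − 88) / 44 ≈ 8.45.
For any p̄ above 8.45 the strong-case type would rather pool at zero, so separation collapses.

8.45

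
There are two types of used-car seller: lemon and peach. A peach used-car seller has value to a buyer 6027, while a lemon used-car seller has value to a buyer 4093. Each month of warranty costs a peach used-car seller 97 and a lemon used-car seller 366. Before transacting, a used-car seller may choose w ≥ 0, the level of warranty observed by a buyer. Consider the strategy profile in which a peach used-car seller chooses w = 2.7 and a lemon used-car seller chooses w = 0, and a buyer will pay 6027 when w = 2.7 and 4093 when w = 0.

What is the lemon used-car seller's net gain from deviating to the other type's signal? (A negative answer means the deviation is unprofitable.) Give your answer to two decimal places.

Playing w = 0 the lemon used-car seller receives 4093.
Deviating to w = 2.7 brings payment 6027 at cost 366 × 2.7 = 988.2, netting 5038.8.
Gain from deviating: 5038.8 − 4093 = 945.80.
The gain is positive, so the lemon type's incentive-compatibility constraint is violated — this profile is not a separating equilibrium.

945.80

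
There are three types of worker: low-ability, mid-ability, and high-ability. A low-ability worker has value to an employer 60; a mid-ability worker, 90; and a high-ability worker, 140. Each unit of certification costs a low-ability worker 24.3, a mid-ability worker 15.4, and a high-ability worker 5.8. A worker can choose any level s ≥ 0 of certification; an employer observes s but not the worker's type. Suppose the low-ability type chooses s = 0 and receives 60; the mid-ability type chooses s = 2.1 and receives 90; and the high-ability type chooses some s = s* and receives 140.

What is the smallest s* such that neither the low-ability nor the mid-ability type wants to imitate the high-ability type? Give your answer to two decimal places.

5.35

Low-ability type (on-path payoff 60) won't mimic when 60 ≥ 140 − 24.3·s*, i.e. s* ≥ 3.29.
Mid-ability type (on-path payoff 90 − 15.4×2.1 = 57.66) won't mimic when 57.66 ≥ 140 − 15.4·s*, i.e. s* ≥ 5.35.
Both must hold, so s* = max(3.29, 5.35) = 5.35. The mid-ability type's constraint binds.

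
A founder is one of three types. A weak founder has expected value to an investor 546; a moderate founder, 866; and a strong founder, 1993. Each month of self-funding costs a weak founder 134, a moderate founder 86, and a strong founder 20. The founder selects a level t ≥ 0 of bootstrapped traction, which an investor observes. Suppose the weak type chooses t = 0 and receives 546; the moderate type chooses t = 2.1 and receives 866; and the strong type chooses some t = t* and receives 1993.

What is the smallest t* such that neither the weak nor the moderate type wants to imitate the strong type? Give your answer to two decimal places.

Moderate type (on-path payoff 866 − 86×2.1 = 685.4) won't mimic when 685.4 ≥ 1993 − 86·t*, i.e. t* ≥ 15.20.
Weak type (on-path payoff 546) won't mimic when 546 ≥ 1993 − 134·t*, i.e. t* ≥ 10.80.
Both must hold, so t* = max(10.80, 15.20) = 15.20. The moderate type's constraint binds.

15.20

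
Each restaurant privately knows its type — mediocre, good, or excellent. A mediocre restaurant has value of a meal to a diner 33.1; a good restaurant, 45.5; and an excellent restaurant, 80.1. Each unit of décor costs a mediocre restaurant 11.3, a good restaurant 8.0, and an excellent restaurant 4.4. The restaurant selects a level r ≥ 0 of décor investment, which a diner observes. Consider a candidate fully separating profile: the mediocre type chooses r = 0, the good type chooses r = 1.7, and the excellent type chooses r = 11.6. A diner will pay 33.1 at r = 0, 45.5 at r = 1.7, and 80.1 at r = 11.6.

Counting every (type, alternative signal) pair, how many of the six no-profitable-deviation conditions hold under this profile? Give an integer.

Mediocre (own payoff 33.1): to r=1.7 gives 45.5 − 11.3×1.7 = 26.29 → no gain ✓; to r=11.6 gives 80.1 − 11.3×11.6 = -50.98 → no gain ✓.
Excellent (own payoff 80.1 − 4.4×11.6 = 29.06): to r=0 gives 33.1 → profitable ✗; to r=1.7 gives 45.5 − 4.4×1.7 = 38.02 → profitable ✗.
Good (own payoff 45.5 − 8.0×1.7 = 31.9): to r=0 gives 33.1 → profitable ✗; to r=11.6 gives 80.1 − 8.0×11.6 = -12.7 → no gain ✓.
3 of the 6 constraints hold; not an equilibrium.

3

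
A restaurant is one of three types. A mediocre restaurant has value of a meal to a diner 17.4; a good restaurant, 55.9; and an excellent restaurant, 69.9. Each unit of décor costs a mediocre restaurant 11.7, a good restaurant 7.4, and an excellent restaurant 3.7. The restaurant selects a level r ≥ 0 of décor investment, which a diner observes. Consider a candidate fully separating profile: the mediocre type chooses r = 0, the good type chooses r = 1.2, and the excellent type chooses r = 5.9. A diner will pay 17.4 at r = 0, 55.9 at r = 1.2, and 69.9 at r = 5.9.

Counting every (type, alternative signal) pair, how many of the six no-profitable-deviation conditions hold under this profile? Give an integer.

4

Excellent (own payoff 69.9 − 3.7×5.9 = 48.07): to r=0 gives 17.4 → no gain ✓; to r=1.2 gives 55.9 − 3.7×1.2 = 51.46 → profitable ✗.
Mediocre (own payoff 17.4): to r=1.2 gives 55.9 − 11.7×1.2 = 41.86 → profitable ✗; to r=5.9 gives 69.9 − 11.7×5.9 = 0.87 → no gain ✓.
Good (own payoff 55.9 − 7.4×1.2 = 47.02): to r=0 gives 17.4 → no gain ✓; to r=5.9 gives 69.9 − 7.4×5.9 = 26.24 → no gain ✓.
4 of the 6 constraints hold; not an equilibrium.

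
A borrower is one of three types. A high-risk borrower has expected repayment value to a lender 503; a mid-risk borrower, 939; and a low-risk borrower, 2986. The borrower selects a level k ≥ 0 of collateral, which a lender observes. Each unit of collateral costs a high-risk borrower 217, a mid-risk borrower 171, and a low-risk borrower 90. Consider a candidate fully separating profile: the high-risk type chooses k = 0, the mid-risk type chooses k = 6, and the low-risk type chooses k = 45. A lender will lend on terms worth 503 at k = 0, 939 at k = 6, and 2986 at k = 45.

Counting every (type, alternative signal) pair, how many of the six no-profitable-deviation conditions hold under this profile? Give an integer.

3

High-risk (own payoff 503): to k=6 gives 939 − 217×6 = -363 → no gain ✓; to k=45 gives 2986 − 217×45 = -6779 → no gain ✓.
Mid-risk (own payoff 939 − 171×6 = -87): to k=0 gives 503 → profitable ✗; to k=45 gives 2986 − 171×45 = -4709 → no gain ✓.
Low-risk (own payoff 2986 − 90×45 = -1064): to k=0 gives 503 → profitable ✗; to k=6 gives 939 − 90×6 = 399 → profitable ✗.
3 of the 6 constraints hold; not an equilibrium.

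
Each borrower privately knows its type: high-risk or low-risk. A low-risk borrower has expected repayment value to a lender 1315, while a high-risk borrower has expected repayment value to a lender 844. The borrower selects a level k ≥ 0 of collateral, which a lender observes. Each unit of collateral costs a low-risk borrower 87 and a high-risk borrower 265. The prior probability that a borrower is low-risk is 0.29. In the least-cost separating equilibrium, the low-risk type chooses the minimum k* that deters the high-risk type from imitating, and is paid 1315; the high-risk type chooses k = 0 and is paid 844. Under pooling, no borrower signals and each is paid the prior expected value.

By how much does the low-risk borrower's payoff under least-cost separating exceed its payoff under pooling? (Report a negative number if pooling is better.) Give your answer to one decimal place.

Least-cost separating signal: k* solves 844 = 1315 − 265·k*, so k* = (1315 − 844)/265 ≈ 1.7774.
Low-risk type's separating payoff: 1315 − 87 × k* = 1315 − 87 × (1315 − 844)/265 = 1315 − 40977/265 ≈ 1160.370.
Pooling payoff: 0.29 × 1315 + 0.71 × 844 = 980.59.
Difference: 1160.370 − 980.59 = 179.78, i.e. 179.8 to one decimal place.
The low-risk type prefers to separate.

179.8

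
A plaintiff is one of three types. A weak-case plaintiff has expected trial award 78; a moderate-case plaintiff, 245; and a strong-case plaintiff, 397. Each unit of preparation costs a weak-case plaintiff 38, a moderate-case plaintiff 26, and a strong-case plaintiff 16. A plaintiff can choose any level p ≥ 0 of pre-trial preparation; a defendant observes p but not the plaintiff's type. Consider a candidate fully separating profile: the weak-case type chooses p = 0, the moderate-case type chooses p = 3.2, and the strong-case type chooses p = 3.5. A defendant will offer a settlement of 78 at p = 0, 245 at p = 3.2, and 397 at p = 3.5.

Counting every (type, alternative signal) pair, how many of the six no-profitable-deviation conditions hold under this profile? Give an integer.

3

Weak-case (own payoff 78): to p=3.2 gives 245 − 38×3.2 = 123.4 → profitable ✗; to p=3.5 gives 397 − 38×3.5 = 264 → profitable ✗.
Moderate-case (own payoff 245 − 26×3.2 = 161.8): to p=0 gives 78 → no gain ✓; to p=3.5 gives 397 − 26×3.5 = 306 → profitable ✗.
Strong-case (own payoff 397 − 16×3.5 = 341): to p=0 gives 78 → no gain ✓; to p=3.2 gives 245 − 16×3.2 = 193.8 → no gain ✓.
3 of the 6 constraints hold; not an equilibrium.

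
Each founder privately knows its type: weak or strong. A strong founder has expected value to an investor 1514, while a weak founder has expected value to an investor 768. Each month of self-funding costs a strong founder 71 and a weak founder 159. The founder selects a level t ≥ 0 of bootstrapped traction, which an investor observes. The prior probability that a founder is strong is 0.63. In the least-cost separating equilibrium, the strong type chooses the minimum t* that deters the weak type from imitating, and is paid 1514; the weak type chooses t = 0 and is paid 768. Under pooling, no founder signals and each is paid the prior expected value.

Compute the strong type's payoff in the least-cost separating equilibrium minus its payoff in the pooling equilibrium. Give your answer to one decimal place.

-57.1

Least-cost separating signal: t* solves 768 = 1514 − 159·t*, so t* = (1514 − 768)/159 ≈ 4.6918.
Strong type's separating payoff: 1514 − 71 × t* = 1514 − 71 × (1514 − 768)/159 = 1514 − 52966/159 ≈ 1180.881.
Pooling payoff: 0.63 × 1514 + 0.37 × 768 = 1237.98.
Difference: 1180.881 − 1237.98 = -57.099, i.e. -57.1 to one decimal place.
The strong type would prefer the pooling outcome.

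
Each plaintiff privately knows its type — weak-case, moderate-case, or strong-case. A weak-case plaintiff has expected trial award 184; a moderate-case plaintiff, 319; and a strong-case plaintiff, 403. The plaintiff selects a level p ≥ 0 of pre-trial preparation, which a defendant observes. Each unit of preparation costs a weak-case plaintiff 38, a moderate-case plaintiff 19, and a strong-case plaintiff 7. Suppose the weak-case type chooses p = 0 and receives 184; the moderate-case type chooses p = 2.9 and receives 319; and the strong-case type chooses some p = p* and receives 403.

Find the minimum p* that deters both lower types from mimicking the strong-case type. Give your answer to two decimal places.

7.32

Weak-case type (on-path payoff 184) won't mimic when 184 ≥ 403 − 38·p*, i.e. p* ≥ 5.76.
Moderate-case type (on-path payoff 319 − 19×2.9 = 263.9) won't mimic when 263.9 ≥ 403 − 19·p*, i.e. p* ≥ 7.32.
Both must hold, so p* = max(5.76, 7.32) = 7.32. The moderate-case type's constraint binds.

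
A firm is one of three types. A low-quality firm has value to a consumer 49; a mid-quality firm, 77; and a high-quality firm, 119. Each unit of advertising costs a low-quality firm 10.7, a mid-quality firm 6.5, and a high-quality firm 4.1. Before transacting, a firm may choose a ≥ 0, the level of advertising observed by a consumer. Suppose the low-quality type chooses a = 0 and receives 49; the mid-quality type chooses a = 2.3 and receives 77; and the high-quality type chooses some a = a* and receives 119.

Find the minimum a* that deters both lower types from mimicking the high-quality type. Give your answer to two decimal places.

8.76

Mid-quality type (on-path payoff 77 − 6.5×2.3 = 62.05) won't mimic when 62.05 ≥ 119 − 6.5·a*, i.e. a* ≥ 8.76.
Low-quality type (on-path payoff 49) won't mimic when 49 ≥ 119 − 10.7·a*, i.e. a* ≥ 6.54.
Both must hold, so a* = max(6.54, 8.76) = 8.76. The mid-quality type's constraint binds.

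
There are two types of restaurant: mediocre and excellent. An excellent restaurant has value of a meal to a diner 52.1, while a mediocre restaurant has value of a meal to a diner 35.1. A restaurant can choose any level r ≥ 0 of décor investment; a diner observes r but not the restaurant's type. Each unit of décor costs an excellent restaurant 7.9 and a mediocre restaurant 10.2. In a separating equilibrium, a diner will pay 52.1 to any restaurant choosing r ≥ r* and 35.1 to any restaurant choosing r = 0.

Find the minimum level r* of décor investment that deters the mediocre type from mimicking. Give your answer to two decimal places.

A mediocre restaurant choosing r = 0 receives 35.1.
Imitating at r* instead would pay 52.1 at cost 10.2·r*, netting 52.1 − 10.2·r*.
Indifference: 35.1 = 52.1 − 10.2·r*, so r* = (52.1 − 35.1) / 10.2 ≈ 1.67.
This is the mediocre type's binding incentive-compatibility constraint; any r ≥ 1.67 sustains separation on that side.

1.67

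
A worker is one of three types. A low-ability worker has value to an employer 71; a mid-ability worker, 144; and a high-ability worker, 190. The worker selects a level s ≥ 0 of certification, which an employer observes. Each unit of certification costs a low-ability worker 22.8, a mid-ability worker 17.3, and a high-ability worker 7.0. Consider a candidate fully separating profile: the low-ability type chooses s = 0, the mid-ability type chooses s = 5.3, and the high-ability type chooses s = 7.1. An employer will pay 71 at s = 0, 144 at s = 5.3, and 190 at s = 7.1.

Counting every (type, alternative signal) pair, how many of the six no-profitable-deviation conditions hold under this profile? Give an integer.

4

High-ability (own payoff 190 − 7.0×7.1 = 140.3): to s=0 gives 71 → no gain ✓; to s=5.3 gives 144 − 7.0×5.3 = 106.9 → no gain ✓.
Low-ability (own payoff 71): to s=5.3 gives 144 − 22.8×5.3 = 23.16 → no gain ✓; to s=7.1 gives 190 − 22.8×7.1 = 28.12 → no gain ✓.
Mid-ability (own payoff 144 − 17.3×5.3 = 52.31): to s=0 gives 71 → profitable ✗; to s=7.1 gives 190 − 17.3×7.1 = 67.17 → profitable ✗.
4 of the 6 constraints hold; not an equilibrium.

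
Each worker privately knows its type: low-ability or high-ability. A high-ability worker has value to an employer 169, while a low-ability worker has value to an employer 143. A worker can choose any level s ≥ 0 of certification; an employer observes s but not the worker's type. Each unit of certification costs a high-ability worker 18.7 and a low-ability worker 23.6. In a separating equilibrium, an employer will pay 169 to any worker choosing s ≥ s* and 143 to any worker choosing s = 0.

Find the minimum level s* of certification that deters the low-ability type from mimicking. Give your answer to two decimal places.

1.10

A low-ability worker choosing s = 0 receives 143.
Imitating at s* instead would pay 169 at cost 23.6·s*, netting 169 − 23.6·s*.
Indifference: 143 = 169 − 23.6·s*, so s* = (169 − 143) / 23.6 ≈ 1.10.
At s* the low-ability type's incentive constraint just binds; the high-ability type strictly prefers s* since its per-unit cost is lower.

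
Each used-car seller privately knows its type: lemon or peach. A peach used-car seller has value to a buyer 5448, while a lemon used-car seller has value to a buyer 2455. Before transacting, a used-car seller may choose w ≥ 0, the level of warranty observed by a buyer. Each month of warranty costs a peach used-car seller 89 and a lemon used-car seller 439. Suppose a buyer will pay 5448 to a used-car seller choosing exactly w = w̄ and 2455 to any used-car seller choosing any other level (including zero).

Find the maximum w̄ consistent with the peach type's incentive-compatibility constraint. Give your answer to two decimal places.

Choosing w̄ yields the peach type 5448 − 89·w̄; choosing zero yields 2455.
The peach type is indifferent at 5448 − 89·w̄ = 2455, i.e. w̄ = (5448 − 2455) / 89 ≈ 33.63.
For any w̄ above 33.63 the peach type would rather pool at zero, so separation collapses.

33.63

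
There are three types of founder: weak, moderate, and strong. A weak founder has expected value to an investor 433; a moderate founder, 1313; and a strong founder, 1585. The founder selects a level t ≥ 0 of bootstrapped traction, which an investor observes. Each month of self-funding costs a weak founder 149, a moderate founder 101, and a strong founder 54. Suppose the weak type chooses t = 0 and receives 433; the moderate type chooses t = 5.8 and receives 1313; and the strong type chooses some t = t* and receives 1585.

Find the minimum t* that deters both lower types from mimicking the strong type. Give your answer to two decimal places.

Moderate type (on-path payoff 1313 − 101×5.8 = 727.2) won't mimic when 727.2 ≥ 1585 − 101·t*, i.e. t* ≥ 8.49.
Weak type (on-path payoff 433) won't mimic when 433 ≥ 1585 − 149·t*, i.e. t* ≥ 7.73.
Both must hold, so t* = max(7.73, 8.49) = 8.49. The moderate type's constraint binds.

8.49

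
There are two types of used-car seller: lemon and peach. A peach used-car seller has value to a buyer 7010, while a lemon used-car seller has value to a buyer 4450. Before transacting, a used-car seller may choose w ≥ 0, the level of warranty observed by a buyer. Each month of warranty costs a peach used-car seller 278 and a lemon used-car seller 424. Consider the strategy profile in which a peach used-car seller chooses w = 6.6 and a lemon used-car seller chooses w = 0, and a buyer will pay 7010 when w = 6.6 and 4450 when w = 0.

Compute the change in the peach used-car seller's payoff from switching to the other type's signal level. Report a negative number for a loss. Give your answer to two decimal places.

Playing w = 6.6 the peach used-car seller receives 7010 − 278 × 6.6 = 5175.2.
Deviating to w = 0 yields 4450 instead.
Gain from deviating: 4450 − 5175.2 = -725.20.
The gain is negative, so the peach type's incentive-compatibility constraint is satisfied.

-725.20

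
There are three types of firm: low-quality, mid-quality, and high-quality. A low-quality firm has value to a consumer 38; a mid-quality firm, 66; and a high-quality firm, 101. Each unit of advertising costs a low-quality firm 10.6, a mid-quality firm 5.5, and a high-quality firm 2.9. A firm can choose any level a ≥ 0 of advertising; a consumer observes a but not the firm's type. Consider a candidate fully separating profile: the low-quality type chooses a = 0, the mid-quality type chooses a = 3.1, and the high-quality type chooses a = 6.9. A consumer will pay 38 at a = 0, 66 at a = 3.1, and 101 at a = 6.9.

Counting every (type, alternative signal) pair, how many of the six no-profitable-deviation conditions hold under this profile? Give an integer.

5

Mid-quality (own payoff 66 − 5.5×3.1 = 48.95): to a=0 gives 38 → no gain ✓; to a=6.9 gives 101 − 5.5×6.9 = 63.05 → profitable ✗.
High-quality (own payoff 101 − 2.9×6.9 = 80.99): to a=0 gives 38 → no gain ✓; to a=3.1 gives 66 − 2.9×3.1 = 57.01 → no gain ✓.
Low-quality (own payoff 38): to a=3.1 gives 66 − 10.6×3.1 = 33.14 → no gain ✓; to a=6.9 gives 101 − 10.6×6.9 = 27.86 → no gain ✓.
5 of the 6 constraints hold; not an equilibrium.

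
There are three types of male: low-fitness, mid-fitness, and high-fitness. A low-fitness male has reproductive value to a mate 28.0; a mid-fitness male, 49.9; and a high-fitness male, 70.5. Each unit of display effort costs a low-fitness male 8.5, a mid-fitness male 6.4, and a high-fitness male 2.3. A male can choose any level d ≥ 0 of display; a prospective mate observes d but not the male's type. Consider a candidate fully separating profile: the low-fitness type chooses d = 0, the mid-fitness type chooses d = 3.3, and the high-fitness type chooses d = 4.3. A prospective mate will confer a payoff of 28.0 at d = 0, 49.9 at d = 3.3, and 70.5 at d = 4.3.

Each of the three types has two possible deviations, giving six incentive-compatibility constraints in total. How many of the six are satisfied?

4

Mid-fitness (own payoff 49.9 − 6.4×3.3 = 28.78): to d=0 gives 28.0 → no gain ✓; to d=4.3 gives 70.5 − 6.4×4.3 = 42.98 → profitable ✗.
High-fitness (own payoff 70.5 − 2.3×4.3 = 60.61): to d=0 gives 28.0 → no gain ✓; to d=3.3 gives 49.9 − 2.3×3.3 = 42.31 → no gain ✓.
Low-fitness (own payoff 28.0): to d=3.3 gives 49.9 − 8.5×3.3 = 21.85 → no gain ✓; to d=4.3 gives 70.5 − 8.5×4.3 = 33.95 → profitable ✗.
4 of the 6 constraints hold; not an equilibrium.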